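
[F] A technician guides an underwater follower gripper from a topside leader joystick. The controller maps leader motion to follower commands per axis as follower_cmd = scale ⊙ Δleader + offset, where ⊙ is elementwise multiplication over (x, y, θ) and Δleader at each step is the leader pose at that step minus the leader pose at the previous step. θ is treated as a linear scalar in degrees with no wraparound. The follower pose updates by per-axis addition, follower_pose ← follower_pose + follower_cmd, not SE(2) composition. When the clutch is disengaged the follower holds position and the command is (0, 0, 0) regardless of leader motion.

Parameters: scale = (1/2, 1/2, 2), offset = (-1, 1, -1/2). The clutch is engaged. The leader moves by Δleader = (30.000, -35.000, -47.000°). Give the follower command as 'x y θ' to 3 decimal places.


14.000 -16.500 -94.500

axis x: 1/2·30.000 + -1 = 14.000
axis y: 1/2·-35.000 + 1 = -16.500
axis θ: 2·-47.000 + -1/2 = -94.500


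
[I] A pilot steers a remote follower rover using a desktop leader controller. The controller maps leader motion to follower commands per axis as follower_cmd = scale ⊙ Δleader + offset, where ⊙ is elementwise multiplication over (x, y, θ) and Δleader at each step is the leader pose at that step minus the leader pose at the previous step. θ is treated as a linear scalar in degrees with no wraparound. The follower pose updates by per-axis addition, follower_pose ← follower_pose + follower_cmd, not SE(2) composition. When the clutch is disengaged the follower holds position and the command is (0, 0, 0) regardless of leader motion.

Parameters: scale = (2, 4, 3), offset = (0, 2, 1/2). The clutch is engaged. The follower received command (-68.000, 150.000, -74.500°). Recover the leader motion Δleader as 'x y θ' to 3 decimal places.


-34.000 37.000 -25.000

axis x: (-68.000 − 0) / (2) = -34.000
axis y: (150.000 − 2) / (4) = 37.000
axis θ: (-74.500 − 1/2) / (3) = -25.000


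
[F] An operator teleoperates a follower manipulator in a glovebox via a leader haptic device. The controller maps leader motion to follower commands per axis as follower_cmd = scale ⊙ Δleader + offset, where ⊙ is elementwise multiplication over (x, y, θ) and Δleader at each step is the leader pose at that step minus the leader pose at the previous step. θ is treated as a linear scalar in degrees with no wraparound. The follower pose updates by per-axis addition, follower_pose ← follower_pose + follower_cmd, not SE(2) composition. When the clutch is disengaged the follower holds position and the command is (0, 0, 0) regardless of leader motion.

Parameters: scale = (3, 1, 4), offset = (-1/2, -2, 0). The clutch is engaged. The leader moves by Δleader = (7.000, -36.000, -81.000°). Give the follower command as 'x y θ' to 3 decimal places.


20.500 -38.000 -324.000

axis x: 3·7.000 + -1/2 = 20.500
axis y: 1·-36.000 + -2 = -38.000
axis θ: 4·-81.000 + 0 = -324.000


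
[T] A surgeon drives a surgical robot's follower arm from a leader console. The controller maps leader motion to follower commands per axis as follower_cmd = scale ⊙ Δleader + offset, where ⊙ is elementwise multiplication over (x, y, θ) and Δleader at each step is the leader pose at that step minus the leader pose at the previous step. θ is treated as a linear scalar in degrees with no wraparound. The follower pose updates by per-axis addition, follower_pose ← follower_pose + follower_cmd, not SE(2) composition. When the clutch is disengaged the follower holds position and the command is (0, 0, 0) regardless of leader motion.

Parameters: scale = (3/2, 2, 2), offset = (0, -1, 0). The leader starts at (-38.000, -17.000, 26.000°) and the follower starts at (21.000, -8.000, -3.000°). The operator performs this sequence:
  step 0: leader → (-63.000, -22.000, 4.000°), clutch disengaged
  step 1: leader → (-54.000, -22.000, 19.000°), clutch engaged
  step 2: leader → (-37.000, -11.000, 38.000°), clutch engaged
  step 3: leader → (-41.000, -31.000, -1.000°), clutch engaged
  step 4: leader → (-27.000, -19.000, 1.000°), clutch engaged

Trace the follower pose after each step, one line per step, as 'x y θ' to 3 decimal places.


21.000 -8.000 -3.000
34.500 -9.000 27.000
60.000 12.000 65.000
54.000 -29.000 -13.000
75.000 -6.000 -9.000

step 0: Δleader=(-25.000, -5.000, -22.000°), disengaged; cmd=(0,0,0) → follower holds at (21.000, -8.000, -3.000°)
step 1: Δleader=(9.000, 0.000, 15.000°), engaged; cmd=(13.500, -1.000, 30.000°) → follower=(34.500, -9.000, 27.000°)
step 2: Δleader=(17.000, 11.000, 19.000°), engaged; cmd=(25.500, 21.000, 38.000°) → follower=(60.000, 12.000, 65.000°)
step 3: Δleader=(-4.000, -20.000, -39.000°), engaged; cmd=(-6.000, -41.000, -78.000°) → follower=(54.000, -29.000, -13.000°)
step 4: Δleader=(14.000, 12.000, 2.000°), engaged; cmd=(21.000, 23.000, 4.000°) → follower=(75.000, -6.000, -9.000°)


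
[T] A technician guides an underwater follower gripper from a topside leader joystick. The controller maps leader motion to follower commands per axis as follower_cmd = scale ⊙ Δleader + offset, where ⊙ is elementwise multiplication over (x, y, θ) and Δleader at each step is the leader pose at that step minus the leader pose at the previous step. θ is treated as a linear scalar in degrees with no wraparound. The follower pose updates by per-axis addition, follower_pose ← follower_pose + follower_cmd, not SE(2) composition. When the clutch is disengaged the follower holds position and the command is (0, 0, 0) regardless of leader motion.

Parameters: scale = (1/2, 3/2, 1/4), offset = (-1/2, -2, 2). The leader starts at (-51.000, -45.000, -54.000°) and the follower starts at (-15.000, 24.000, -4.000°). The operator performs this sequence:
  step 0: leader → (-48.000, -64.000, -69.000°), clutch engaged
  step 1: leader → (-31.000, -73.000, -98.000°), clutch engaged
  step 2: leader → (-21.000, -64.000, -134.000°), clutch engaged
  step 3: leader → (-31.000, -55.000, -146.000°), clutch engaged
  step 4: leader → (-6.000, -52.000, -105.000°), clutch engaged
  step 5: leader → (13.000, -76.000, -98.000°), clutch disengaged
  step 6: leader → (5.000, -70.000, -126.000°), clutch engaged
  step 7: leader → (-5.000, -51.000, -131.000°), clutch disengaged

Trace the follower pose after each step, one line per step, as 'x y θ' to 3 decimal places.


-14.000 -6.500 -5.750
-6.000 -22.000 -11.000
-1.500 -10.500 -18.000
-7.000 1.000 -19.000
5.000 3.500 -6.750
5.000 3.500 -6.750
0.500 10.500 -11.750
0.500 10.500 -11.750

step 0: Δleader=(3.000, -19.000, -15.000°), engaged; cmd=(1.000, -30.500, -1.750°) → follower=(-14.000, -6.500, -5.750°)
step 1: Δleader=(17.000, -9.000, -29.000°), engaged; cmd=(8.000, -15.500, -5.250°) → follower=(-6.000, -22.000, -11.000°)
step 2: Δleader=(10.000, 9.000, -36.000°), engaged; cmd=(4.500, 11.500, -7.000°) → follower=(-1.500, -10.500, -18.000°)
step 3: Δleader=(-10.000, 9.000, -12.000°), engaged; cmd=(-5.500, 11.500, -1.000°) → follower=(-7.000, 1.000, -19.000°)
step 4: Δleader=(25.000, 3.000, 41.000°), engaged; cmd=(12.000, 2.500, 12.250°) → follower=(5.000, 3.500, -6.750°)
step 5: Δleader=(19.000, -24.000, 7.000°), disengaged; cmd=(0,0,0) → follower holds at (5.000, 3.500, -6.750°)
step 6: Δleader=(-8.000, 6.000, -28.000°), engaged; cmd=(-4.500, 7.000, -5.000°) → follower=(0.500, 10.500, -11.750°)
step 7: Δleader=(-10.000, 19.000, -5.000°), disengaged; cmd=(0,0,0) → follower holds at (0.500, 10.500, -11.750°)


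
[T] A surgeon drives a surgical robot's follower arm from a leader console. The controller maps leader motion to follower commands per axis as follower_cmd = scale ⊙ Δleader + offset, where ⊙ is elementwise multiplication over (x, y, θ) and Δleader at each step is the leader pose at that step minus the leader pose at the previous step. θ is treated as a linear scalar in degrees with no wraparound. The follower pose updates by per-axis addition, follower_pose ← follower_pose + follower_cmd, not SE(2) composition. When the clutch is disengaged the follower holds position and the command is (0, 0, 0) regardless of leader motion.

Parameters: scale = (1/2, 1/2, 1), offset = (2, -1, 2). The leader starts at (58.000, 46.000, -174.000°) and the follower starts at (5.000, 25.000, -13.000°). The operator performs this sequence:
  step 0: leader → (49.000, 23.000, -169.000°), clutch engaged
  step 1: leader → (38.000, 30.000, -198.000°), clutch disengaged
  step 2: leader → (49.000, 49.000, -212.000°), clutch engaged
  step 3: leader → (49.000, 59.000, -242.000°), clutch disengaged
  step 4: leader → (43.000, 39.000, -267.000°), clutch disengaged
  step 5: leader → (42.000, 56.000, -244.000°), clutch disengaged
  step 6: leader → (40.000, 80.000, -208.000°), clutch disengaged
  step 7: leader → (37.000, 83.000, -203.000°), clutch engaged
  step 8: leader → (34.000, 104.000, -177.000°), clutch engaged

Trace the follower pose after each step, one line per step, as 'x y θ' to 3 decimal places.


step 0: Δleader=(-9.000, -23.000, 5.000°), engaged; cmd=(-2.500, -12.500, 7.000°) → follower=(2.500, 12.500, -6.000°)
step 1: Δleader=(-11.000, 7.000, -29.000°), disengaged; cmd=(0,0,0) → follower holds at (2.500, 12.500, -6.000°)
step 2: Δleader=(11.000, 19.000, -14.000°), engaged; cmd=(7.500, 8.500, -12.000°) → follower=(10.000, 21.000, -18.000°)
step 3: Δleader=(0.000, 10.000, -30.000°), disengaged; cmd=(0,0,0) → follower holds at (10.000, 21.000, -18.000°)
step 4: Δleader=(-6.000, -20.000, -25.000°), disengaged; cmd=(0,0,0) → follower holds at (10.000, 21.000, -18.000°)
step 5: Δleader=(-1.000, 17.000, 23.000°), disengaged; cmd=(0,0,0) → follower holds at (10.000, 21.000, -18.000°)
step 6: Δleader=(-2.000, 24.000, 36.000°), disengaged; cmd=(0,0,0) → follower holds at (10.000, 21.000, -18.000°)
step 7: Δleader=(-3.000, 3.000, 5.000°), engaged; cmd=(0.500, 0.500, 7.000°) → follower=(10.500, 21.500, -11.000°)
step 8: Δleader=(-3.000, 21.000, 26.000°), engaged; cmd=(0.500, 9.500, 28.000°) → follower=(11.000, 31.000, 17.000°)

2.500 12.500 -6.000
2.500 12.500 -6.000
10.000 21.000 -18.000
10.000 21.000 -18.000
10.000 21.000 -18.000
10.000 21.000 -18.000
10.000 21.000 -18.000
10.500 21.500 -11.000
11.000 31.000 17.000


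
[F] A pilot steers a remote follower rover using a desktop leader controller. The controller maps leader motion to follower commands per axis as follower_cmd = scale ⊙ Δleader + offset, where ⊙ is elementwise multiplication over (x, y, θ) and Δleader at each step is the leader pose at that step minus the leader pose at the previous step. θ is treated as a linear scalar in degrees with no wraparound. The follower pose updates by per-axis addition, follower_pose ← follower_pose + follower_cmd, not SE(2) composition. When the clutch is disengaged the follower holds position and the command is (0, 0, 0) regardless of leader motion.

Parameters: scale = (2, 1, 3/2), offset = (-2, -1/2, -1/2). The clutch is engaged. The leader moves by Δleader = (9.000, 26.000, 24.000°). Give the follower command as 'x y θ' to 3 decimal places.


axis x: 2·9.000 + -2 = 16.000
axis y: 1·26.000 + -1/2 = 25.500
axis θ: 3/2·24.000 + -1/2 = 35.500

16.000 25.500 35.500


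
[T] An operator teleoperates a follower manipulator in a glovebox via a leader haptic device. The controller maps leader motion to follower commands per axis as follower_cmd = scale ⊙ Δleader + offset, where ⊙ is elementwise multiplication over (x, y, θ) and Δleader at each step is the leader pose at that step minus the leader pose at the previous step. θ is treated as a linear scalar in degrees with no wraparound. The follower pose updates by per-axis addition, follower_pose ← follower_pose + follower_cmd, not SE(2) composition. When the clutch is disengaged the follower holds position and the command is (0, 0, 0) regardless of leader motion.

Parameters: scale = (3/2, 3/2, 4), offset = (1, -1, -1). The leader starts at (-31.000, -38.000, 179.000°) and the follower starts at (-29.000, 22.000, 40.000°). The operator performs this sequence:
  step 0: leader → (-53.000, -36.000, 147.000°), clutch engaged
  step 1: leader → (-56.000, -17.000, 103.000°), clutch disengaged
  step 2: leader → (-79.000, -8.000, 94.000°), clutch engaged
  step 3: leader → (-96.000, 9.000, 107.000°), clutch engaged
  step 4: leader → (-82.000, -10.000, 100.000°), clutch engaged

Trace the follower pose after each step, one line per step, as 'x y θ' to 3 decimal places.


step 0: Δleader=(-22.000, 2.000, -32.000°), engaged; cmd=(-32.000, 2.000, -129.000°) → follower=(-61.000, 24.000, -89.000°)
step 1: Δleader=(-3.000, 19.000, -44.000°), disengaged; cmd=(0,0,0) → follower holds at (-61.000, 24.000, -89.000°)
step 2: Δleader=(-23.000, 9.000, -9.000°), engaged; cmd=(-33.500, 12.500, -37.000°) → follower=(-94.500, 36.500, -126.000°)
step 3: Δleader=(-17.000, 17.000, 13.000°), engaged; cmd=(-24.500, 24.500, 51.000°) → follower=(-119.000, 61.000, -75.000°)
step 4: Δleader=(14.000, -19.000, -7.000°), engaged; cmd=(22.000, -29.500, -29.000°) → follower=(-97.000, 31.500, -104.000°)

-61.000 24.000 -89.000
-61.000 24.000 -89.000
-94.500 36.500 -126.000
-119.000 61.000 -75.000
-97.000 31.500 -104.000


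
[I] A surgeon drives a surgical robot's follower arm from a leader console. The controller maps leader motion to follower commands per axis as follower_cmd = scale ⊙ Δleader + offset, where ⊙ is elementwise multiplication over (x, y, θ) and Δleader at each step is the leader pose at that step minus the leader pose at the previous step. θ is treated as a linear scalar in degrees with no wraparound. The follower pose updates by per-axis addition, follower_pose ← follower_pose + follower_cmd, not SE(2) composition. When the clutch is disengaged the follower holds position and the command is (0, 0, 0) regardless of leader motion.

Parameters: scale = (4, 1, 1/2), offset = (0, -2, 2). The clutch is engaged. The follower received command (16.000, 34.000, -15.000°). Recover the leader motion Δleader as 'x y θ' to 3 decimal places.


axis x: (16.000 − 0) / (4) = 4.000
axis y: (34.000 − -2) / (1) = 36.000
axis θ: (-15.000 − 2) / (1/2) = -34.000

4.000 36.000 -34.000


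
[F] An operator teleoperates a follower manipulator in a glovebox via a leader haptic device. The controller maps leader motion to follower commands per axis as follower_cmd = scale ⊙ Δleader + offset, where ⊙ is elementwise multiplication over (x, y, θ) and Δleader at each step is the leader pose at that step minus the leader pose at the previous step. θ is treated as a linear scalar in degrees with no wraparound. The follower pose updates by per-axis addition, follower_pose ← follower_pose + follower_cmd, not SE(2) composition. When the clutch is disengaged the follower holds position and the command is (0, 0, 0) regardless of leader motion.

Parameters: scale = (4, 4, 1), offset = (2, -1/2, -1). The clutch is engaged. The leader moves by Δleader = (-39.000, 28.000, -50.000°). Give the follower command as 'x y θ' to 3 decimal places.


axis x: 4·-39.000 + 2 = -154.000
axis y: 4·28.000 + -1/2 = 111.500
axis θ: 1·-50.000 + -1 = -51.000

-154.000 111.500 -51.000


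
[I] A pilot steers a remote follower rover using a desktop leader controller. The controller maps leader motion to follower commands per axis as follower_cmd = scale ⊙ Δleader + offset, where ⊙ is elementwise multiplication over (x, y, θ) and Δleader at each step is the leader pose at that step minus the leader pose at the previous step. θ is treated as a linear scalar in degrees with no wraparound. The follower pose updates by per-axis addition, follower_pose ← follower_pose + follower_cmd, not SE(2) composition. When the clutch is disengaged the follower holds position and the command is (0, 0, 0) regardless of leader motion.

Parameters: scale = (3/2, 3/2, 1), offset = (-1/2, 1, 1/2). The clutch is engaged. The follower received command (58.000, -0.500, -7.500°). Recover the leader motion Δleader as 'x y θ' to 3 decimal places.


axis x: (58.000 − -1/2) / (3/2) = 39.000
axis y: (-0.500 − 1) / (3/2) = -1.000
axis θ: (-7.500 − 1/2) / (1) = -8.000

39.000 -1.000 -8.000


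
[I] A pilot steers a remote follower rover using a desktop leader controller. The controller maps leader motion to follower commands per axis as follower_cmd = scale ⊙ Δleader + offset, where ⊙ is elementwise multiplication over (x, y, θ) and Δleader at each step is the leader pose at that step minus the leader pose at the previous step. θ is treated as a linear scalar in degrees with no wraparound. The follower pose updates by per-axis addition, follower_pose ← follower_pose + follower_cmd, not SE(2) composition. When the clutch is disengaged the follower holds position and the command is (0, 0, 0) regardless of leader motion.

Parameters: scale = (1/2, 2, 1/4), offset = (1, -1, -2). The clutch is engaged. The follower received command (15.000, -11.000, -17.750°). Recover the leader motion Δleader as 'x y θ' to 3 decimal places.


axis x: (15.000 − 1) / (1/2) = 28.000
axis y: (-11.000 − -1) / (2) = -5.000
axis θ: (-17.750 − -2) / (1/4) = -63.000

28.000 -5.000 -63.000


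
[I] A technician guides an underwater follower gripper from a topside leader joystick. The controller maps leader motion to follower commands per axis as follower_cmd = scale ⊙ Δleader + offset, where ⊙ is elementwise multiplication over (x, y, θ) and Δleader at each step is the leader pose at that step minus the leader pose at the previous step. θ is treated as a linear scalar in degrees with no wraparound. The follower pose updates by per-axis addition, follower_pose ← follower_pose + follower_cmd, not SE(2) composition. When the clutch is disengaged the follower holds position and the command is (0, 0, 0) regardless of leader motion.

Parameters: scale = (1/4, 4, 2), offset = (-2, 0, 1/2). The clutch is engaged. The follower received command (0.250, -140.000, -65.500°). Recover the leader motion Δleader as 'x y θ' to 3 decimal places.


axis x: (0.250 − -2) / (1/4) = 9.000
axis y: (-140.000 − 0) / (4) = -35.000
axis θ: (-65.500 − 1/2) / (2) = -33.000

9.000 -35.000 -33.000


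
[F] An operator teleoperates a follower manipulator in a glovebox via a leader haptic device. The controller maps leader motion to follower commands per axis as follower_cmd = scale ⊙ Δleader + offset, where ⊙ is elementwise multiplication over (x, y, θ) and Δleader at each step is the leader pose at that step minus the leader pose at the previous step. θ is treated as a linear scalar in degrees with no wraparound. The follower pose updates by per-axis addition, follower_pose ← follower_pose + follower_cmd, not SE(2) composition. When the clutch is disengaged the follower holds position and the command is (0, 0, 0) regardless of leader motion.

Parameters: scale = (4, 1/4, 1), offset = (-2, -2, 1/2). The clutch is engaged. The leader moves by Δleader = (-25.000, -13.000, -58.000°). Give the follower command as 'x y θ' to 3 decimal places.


axis x: 4·-25.000 + -2 = -102.000
axis y: 1/4·-13.000 + -2 = -5.250
axis θ: 1·-58.000 + 1/2 = -57.500

-102.000 -5.250 -57.500


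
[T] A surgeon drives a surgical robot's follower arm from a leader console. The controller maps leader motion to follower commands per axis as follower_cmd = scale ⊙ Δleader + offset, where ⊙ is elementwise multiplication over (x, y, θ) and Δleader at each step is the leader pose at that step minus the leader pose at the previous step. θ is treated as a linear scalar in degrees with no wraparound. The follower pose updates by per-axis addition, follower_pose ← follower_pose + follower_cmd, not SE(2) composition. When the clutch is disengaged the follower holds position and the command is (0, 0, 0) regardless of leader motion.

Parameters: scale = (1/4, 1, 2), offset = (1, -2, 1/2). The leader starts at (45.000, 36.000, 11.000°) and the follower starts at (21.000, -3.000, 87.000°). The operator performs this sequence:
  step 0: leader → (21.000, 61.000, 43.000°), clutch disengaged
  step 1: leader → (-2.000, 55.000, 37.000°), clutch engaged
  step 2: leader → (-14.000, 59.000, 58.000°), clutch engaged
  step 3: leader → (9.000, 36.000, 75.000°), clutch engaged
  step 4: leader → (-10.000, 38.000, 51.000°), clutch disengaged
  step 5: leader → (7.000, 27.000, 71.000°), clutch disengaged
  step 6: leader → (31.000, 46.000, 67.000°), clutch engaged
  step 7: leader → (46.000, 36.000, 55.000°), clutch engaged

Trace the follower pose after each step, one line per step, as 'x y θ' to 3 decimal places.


step 0: Δleader=(-24.000, 25.000, 32.000°), disengaged; cmd=(0,0,0) → follower holds at (21.000, -3.000, 87.000°)
step 1: Δleader=(-23.000, -6.000, -6.000°), engaged; cmd=(-4.750, -8.000, -11.500°) → follower=(16.250, -11.000, 75.500°)
step 2: Δleader=(-12.000, 4.000, 21.000°), engaged; cmd=(-2.000, 2.000, 42.500°) → follower=(14.250, -9.000, 118.000°)
step 3: Δleader=(23.000, -23.000, 17.000°), engaged; cmd=(6.750, -25.000, 34.500°) → follower=(21.000, -34.000, 152.500°)
step 4: Δleader=(-19.000, 2.000, -24.000°), disengaged; cmd=(0,0,0) → follower holds at (21.000, -34.000, 152.500°)
step 5: Δleader=(17.000, -11.000, 20.000°), disengaged; cmd=(0,0,0) → follower holds at (21.000, -34.000, 152.500°)
step 6: Δleader=(24.000, 19.000, -4.000°), engaged; cmd=(7.000, 17.000, -7.500°) → follower=(28.000, -17.000, 145.000°)
step 7: Δleader=(15.000, -10.000, -12.000°), engaged; cmd=(4.750, -12.000, -23.500°) → follower=(32.750, -29.000, 121.500°)

21.000 -3.000 87.000
16.250 -11.000 75.500
14.250 -9.000 118.000
21.000 -34.000 152.500
21.000 -34.000 152.500
21.000 -34.000 152.500
28.000 -17.000 145.000
32.750 -29.000 121.500


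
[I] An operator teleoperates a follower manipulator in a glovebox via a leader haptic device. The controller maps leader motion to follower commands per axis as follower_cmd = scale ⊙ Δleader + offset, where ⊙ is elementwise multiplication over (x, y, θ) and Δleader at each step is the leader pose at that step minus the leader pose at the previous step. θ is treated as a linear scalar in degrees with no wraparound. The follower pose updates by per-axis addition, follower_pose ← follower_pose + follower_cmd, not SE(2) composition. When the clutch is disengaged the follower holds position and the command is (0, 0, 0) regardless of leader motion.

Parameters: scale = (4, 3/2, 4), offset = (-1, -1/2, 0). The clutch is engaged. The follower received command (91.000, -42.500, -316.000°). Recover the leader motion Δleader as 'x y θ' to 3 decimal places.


axis x: (91.000 − -1) / (4) = 23.000
axis y: (-42.500 − -1/2) / (3/2) = -28.000
axis θ: (-316.000 − 0) / (4) = -79.000

23.000 -28.000 -79.000


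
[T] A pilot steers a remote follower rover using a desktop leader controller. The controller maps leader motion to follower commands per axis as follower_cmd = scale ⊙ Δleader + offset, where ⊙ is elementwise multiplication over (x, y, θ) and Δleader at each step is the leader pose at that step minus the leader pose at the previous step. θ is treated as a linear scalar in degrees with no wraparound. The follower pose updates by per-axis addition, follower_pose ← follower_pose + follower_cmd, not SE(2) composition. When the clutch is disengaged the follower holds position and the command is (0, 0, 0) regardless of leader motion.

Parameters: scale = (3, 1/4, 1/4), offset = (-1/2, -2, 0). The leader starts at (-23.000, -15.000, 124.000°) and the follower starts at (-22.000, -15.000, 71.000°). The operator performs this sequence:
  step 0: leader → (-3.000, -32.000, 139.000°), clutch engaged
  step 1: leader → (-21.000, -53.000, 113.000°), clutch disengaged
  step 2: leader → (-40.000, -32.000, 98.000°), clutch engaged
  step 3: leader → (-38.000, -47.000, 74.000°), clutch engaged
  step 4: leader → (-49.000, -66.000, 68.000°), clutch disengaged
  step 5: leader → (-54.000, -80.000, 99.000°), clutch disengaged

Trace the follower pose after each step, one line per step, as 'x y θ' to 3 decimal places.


step 0: Δleader=(20.000, -17.000, 15.000°), engaged; cmd=(59.500, -6.250, 3.750°) → follower=(37.500, -21.250, 74.750°)
step 1: Δleader=(-18.000, -21.000, -26.000°), disengaged; cmd=(0,0,0) → follower holds at (37.500, -21.250, 74.750°)
step 2: Δleader=(-19.000, 21.000, -15.000°), engaged; cmd=(-57.500, 3.250, -3.750°) → follower=(-20.000, -18.000, 71.000°)
step 3: Δleader=(2.000, -15.000, -24.000°), engaged; cmd=(5.500, -5.750, -6.000°) → follower=(-14.500, -23.750, 65.000°)
step 4: Δleader=(-11.000, -19.000, -6.000°), disengaged; cmd=(0,0,0) → follower holds at (-14.500, -23.750, 65.000°)
step 5: Δleader=(-5.000, -14.000, 31.000°), disengaged; cmd=(0,0,0) → follower holds at (-14.500, -23.750, 65.000°)

37.500 -21.250 74.750
37.500 -21.250 74.750
-20.000 -18.000 71.000
-14.500 -23.750 65.000
-14.500 -23.750 65.000
-14.500 -23.750 65.000


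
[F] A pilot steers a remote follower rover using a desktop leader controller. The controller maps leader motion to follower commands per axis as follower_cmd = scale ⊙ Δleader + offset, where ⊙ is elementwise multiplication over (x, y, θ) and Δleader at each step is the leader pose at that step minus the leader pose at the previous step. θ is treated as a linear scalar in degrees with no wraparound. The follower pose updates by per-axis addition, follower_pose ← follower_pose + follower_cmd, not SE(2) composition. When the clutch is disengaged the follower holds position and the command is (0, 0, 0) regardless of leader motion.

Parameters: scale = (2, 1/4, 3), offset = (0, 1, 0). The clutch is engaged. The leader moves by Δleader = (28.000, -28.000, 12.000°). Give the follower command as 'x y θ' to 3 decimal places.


axis x: 2·28.000 + 0 = 56.000
axis y: 1/4·-28.000 + 1 = -6.000
axis θ: 3·12.000 + 0 = 36.000

56.000 -6.000 36.000


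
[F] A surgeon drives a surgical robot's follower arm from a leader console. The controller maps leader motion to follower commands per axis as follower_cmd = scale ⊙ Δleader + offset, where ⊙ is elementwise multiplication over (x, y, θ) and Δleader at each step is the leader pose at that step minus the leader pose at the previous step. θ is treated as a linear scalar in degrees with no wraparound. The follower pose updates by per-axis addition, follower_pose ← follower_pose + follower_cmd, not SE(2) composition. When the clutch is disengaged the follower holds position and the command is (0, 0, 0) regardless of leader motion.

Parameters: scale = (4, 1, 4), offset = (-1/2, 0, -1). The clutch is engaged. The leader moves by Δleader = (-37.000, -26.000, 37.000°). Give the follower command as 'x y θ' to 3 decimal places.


-148.500 -26.000 147.000

axis x: 4·-37.000 + -1/2 = -148.500
axis y: 1·-26.000 + 0 = -26.000
axis θ: 4·37.000 + -1 = 147.000


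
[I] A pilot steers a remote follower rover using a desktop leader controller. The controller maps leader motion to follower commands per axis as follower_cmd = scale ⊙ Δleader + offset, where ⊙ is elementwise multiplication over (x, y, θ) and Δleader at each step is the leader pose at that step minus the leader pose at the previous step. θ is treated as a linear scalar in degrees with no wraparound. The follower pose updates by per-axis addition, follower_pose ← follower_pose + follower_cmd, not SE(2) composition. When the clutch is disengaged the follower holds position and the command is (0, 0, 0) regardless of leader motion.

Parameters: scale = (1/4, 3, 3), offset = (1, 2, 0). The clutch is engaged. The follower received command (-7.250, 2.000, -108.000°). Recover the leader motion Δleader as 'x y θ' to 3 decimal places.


axis x: (-7.250 − 1) / (1/4) = -33.000
axis y: (2.000 − 2) / (3) = 0.000
axis θ: (-108.000 − 0) / (3) = -36.000

-33.000 0.000 -36.000


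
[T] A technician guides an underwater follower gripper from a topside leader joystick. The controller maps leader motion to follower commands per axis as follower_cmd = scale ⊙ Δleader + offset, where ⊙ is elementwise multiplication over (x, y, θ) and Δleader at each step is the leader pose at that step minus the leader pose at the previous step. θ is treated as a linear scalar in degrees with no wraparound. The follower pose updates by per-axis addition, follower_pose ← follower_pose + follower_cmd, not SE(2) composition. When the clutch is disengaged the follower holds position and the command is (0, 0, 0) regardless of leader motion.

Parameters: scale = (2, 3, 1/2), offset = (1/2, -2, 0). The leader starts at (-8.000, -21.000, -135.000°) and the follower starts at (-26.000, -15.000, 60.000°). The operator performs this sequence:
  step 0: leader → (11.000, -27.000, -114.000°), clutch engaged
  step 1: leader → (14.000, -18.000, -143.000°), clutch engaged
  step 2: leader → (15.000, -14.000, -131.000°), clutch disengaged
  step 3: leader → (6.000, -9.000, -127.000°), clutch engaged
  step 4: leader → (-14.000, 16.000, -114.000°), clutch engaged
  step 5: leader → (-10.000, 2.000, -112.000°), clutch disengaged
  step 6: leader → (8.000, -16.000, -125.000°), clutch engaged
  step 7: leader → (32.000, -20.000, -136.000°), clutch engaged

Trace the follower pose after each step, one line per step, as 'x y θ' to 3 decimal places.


12.500 -35.000 70.500
19.000 -10.000 56.000
19.000 -10.000 56.000
1.500 3.000 58.000
-38.000 76.000 64.500
-38.000 76.000 64.500
-1.500 20.000 58.000
47.000 6.000 52.500

step 0: Δleader=(19.000, -6.000, 21.000°), engaged; cmd=(38.500, -20.000, 10.500°) → follower=(12.500, -35.000, 70.500°)
step 1: Δleader=(3.000, 9.000, -29.000°), engaged; cmd=(6.500, 25.000, -14.500°) → follower=(19.000, -10.000, 56.000°)
step 2: Δleader=(1.000, 4.000, 12.000°), disengaged; cmd=(0,0,0) → follower holds at (19.000, -10.000, 56.000°)
step 3: Δleader=(-9.000, 5.000, 4.000°), engaged; cmd=(-17.500, 13.000, 2.000°) → follower=(1.500, 3.000, 58.000°)
step 4: Δleader=(-20.000, 25.000, 13.000°), engaged; cmd=(-39.500, 73.000, 6.500°) → follower=(-38.000, 76.000, 64.500°)
step 5: Δleader=(4.000, -14.000, 2.000°), disengaged; cmd=(0,0,0) → follower holds at (-38.000, 76.000, 64.500°)
step 6: Δleader=(18.000, -18.000, -13.000°), engaged; cmd=(36.500, -56.000, -6.500°) → follower=(-1.500, 20.000, 58.000°)
step 7: Δleader=(24.000, -4.000, -11.000°), engaged; cmd=(48.500, -14.000, -5.500°) → follower=(47.000, 6.000, 52.500°)


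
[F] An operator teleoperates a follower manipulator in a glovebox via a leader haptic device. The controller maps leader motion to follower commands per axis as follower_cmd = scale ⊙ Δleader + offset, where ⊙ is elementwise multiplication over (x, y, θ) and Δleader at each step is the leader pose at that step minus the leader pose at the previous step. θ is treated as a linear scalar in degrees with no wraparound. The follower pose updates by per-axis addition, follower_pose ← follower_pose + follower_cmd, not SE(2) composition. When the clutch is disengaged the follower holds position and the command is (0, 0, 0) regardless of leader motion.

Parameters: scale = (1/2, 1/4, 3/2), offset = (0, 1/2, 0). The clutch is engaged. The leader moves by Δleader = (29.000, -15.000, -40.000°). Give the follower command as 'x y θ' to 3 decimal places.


14.500 -3.250 -60.000

axis x: 1/2·29.000 + 0 = 14.500
axis y: 1/4·-15.000 + 1/2 = -3.250
axis θ: 3/2·-40.000 + 0 = -60.000


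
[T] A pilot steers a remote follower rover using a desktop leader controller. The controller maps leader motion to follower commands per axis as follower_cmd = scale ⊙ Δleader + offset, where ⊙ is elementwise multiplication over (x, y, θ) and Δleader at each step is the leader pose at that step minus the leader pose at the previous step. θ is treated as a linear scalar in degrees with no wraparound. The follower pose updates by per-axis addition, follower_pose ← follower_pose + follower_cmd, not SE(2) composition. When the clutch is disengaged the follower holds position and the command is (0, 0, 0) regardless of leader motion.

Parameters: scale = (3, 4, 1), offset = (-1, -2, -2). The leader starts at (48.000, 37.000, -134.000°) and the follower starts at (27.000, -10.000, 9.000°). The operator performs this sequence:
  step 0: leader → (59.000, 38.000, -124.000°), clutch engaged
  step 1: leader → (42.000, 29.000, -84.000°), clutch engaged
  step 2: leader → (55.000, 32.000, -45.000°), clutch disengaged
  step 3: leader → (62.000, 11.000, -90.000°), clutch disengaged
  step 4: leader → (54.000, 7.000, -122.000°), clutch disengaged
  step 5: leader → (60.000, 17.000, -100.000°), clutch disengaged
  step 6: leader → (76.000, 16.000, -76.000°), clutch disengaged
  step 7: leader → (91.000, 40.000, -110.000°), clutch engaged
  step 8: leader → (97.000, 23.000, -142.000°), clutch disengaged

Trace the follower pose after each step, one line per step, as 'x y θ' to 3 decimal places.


59.000 -8.000 17.000
7.000 -46.000 55.000
7.000 -46.000 55.000
7.000 -46.000 55.000
7.000 -46.000 55.000
7.000 -46.000 55.000
7.000 -46.000 55.000
51.000 48.000 19.000
51.000 48.000 19.000

step 0: Δleader=(11.000, 1.000, 10.000°), engaged; cmd=(32.000, 2.000, 8.000°) → follower=(59.000, -8.000, 17.000°)
step 1: Δleader=(-17.000, -9.000, 40.000°), engaged; cmd=(-52.000, -38.000, 38.000°) → follower=(7.000, -46.000, 55.000°)
step 2: Δleader=(13.000, 3.000, 39.000°), disengaged; cmd=(0,0,0) → follower holds at (7.000, -46.000, 55.000°)
step 3: Δleader=(7.000, -21.000, -45.000°), disengaged; cmd=(0,0,0) → follower holds at (7.000, -46.000, 55.000°)
step 4: Δleader=(-8.000, -4.000, -32.000°), disengaged; cmd=(0,0,0) → follower holds at (7.000, -46.000, 55.000°)
step 5: Δleader=(6.000, 10.000, 22.000°), disengaged; cmd=(0,0,0) → follower holds at (7.000, -46.000, 55.000°)
step 6: Δleader=(16.000, -1.000, 24.000°), disengaged; cmd=(0,0,0) → follower holds at (7.000, -46.000, 55.000°)
step 7: Δleader=(15.000, 24.000, -34.000°), engaged; cmd=(44.000, 94.000, -36.000°) → follower=(51.000, 48.000, 19.000°)
step 8: Δleader=(6.000, -17.000, -32.000°), disengaged; cmd=(0,0,0) → follower holds at (51.000, 48.000, 19.000°)


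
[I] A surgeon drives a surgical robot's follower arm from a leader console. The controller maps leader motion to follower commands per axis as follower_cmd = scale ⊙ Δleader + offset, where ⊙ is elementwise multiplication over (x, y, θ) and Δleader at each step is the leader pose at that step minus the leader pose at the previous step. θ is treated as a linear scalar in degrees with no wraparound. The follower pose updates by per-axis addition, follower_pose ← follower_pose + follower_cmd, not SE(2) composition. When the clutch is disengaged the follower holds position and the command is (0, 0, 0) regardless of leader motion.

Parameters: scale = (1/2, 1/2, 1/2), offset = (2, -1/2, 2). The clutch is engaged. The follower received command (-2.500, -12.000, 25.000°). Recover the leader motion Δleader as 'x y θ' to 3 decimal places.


-9.000 -23.000 46.000

axis x: (-2.500 − 2) / (1/2) = -9.000
axis y: (-12.000 − -1/2) / (1/2) = -23.000
axis θ: (25.000 − 2) / (1/2) = 46.000


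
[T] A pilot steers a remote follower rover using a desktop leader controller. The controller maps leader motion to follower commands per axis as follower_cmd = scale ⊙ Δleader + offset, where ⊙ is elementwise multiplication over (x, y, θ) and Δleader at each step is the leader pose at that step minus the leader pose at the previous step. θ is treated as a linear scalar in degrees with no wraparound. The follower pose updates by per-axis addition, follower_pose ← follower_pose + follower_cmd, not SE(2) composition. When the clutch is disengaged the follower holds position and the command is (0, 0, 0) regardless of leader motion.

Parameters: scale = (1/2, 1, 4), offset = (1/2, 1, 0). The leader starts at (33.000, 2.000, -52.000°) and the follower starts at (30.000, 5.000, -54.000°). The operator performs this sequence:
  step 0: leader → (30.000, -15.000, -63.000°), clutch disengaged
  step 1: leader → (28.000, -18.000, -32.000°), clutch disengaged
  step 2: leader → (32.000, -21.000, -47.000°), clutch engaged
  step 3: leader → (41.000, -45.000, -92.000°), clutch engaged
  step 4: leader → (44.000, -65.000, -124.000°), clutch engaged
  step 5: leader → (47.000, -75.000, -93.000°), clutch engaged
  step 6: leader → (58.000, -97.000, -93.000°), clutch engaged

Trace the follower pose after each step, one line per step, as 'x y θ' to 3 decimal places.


30.000 5.000 -54.000
30.000 5.000 -54.000
32.500 3.000 -114.000
37.500 -20.000 -294.000
39.500 -39.000 -422.000
41.500 -48.000 -298.000
47.500 -69.000 -298.000

step 0: Δleader=(-3.000, -17.000, -11.000°), disengaged; cmd=(0,0,0) → follower holds at (30.000, 5.000, -54.000°)
step 1: Δleader=(-2.000, -3.000, 31.000°), disengaged; cmd=(0,0,0) → follower holds at (30.000, 5.000, -54.000°)
step 2: Δleader=(4.000, -3.000, -15.000°), engaged; cmd=(2.500, -2.000, -60.000°) → follower=(32.500, 3.000, -114.000°)
step 3: Δleader=(9.000, -24.000, -45.000°), engaged; cmd=(5.000, -23.000, -180.000°) → follower=(37.500, -20.000, -294.000°)
step 4: Δleader=(3.000, -20.000, -32.000°), engaged; cmd=(2.000, -19.000, -128.000°) → follower=(39.500, -39.000, -422.000°)
step 5: Δleader=(3.000, -10.000, 31.000°), engaged; cmd=(2.000, -9.000, 124.000°) → follower=(41.500, -48.000, -298.000°)
step 6: Δleader=(11.000, -22.000, 0.000°), engaged; cmd=(6.000, -21.000, 0.000°) → follower=(47.500, -69.000, -298.000°)


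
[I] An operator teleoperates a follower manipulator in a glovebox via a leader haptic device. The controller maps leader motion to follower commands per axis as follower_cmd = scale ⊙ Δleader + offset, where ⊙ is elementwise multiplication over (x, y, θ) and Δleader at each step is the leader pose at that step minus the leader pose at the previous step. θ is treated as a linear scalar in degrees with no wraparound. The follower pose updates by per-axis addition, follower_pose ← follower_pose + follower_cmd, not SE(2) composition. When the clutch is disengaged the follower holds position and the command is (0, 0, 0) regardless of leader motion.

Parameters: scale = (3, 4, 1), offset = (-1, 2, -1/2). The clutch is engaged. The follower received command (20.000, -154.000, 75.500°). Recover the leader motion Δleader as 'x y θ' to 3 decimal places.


7.000 -39.000 76.000

axis x: (20.000 − -1) / (3) = 7.000
axis y: (-154.000 − 2) / (4) = -39.000
axis θ: (75.500 − -1/2) / (1) = 76.000


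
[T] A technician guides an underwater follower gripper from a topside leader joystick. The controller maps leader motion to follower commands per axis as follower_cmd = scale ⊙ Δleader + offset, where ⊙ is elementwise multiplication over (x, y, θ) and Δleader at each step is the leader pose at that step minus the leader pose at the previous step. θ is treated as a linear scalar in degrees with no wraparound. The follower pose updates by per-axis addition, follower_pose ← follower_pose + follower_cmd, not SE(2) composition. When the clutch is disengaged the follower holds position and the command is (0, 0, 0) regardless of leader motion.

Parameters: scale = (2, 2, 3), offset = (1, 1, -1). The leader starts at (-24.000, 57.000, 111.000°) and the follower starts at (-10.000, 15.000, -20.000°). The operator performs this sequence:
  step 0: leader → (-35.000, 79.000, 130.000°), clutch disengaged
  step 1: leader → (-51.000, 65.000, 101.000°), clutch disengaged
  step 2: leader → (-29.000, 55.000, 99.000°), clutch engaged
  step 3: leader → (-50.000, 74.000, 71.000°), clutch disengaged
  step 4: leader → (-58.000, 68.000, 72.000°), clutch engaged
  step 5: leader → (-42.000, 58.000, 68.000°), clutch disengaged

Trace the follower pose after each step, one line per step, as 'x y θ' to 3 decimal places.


-10.000 15.000 -20.000
-10.000 15.000 -20.000
35.000 -4.000 -27.000
35.000 -4.000 -27.000
20.000 -15.000 -25.000
20.000 -15.000 -25.000

step 0: Δleader=(-11.000, 22.000, 19.000°), disengaged; cmd=(0,0,0) → follower holds at (-10.000, 15.000, -20.000°)
step 1: Δleader=(-16.000, -14.000, -29.000°), disengaged; cmd=(0,0,0) → follower holds at (-10.000, 15.000, -20.000°)
step 2: Δleader=(22.000, -10.000, -2.000°), engaged; cmd=(45.000, -19.000, -7.000°) → follower=(35.000, -4.000, -27.000°)
step 3: Δleader=(-21.000, 19.000, -28.000°), disengaged; cmd=(0,0,0) → follower holds at (35.000, -4.000, -27.000°)
step 4: Δleader=(-8.000, -6.000, 1.000°), engaged; cmd=(-15.000, -11.000, 2.000°) → follower=(20.000, -15.000, -25.000°)
step 5: Δleader=(16.000, -10.000, -4.000°), disengaged; cmd=(0,0,0) → follower holds at (20.000, -15.000, -25.000°)
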